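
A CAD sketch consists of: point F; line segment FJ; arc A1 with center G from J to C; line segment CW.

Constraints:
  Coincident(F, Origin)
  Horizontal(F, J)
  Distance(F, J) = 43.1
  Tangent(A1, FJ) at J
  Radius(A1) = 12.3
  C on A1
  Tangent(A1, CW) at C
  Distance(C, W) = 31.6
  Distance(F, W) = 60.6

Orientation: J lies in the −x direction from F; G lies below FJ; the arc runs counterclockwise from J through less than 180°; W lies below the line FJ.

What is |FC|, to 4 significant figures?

56.93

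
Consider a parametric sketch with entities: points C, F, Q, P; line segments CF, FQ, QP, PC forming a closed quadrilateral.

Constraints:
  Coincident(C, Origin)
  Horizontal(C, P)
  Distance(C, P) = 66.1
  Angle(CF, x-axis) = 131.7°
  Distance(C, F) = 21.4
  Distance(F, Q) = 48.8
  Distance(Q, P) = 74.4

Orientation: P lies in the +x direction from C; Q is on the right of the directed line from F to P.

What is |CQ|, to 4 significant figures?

31.16

Checks: |FQ| = 48.80 ✓; |QP| = 74.40 ✓.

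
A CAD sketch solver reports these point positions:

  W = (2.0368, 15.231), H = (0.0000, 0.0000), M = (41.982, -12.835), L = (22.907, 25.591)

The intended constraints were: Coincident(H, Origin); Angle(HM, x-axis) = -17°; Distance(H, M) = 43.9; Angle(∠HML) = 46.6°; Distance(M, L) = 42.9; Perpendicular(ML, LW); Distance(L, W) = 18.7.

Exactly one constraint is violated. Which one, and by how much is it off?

Distance(L, W) = 18.7 — off by 4.60.

H = (0.00, 0.00) ✓; HM at -17.00° ✓; |HM| = 43.90 ✓; ∠HML = 46.60° ✓; |ML| = 42.90 ✓; ∠(ML, LW) = 90.00° ✓; |LW| = 23.30 ✗.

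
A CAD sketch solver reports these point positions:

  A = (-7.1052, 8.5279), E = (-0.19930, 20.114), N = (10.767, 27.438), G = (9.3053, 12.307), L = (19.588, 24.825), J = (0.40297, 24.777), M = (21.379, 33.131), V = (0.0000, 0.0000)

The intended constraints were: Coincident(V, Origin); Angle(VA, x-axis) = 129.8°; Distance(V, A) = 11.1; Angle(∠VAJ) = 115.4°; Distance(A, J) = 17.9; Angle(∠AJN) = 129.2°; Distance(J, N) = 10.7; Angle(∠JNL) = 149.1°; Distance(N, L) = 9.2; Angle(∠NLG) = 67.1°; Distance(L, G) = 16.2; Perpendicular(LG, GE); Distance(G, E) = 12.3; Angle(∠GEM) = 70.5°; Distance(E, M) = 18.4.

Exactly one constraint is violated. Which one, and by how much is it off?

Distance(E, M) = 18.4 — off by 6.80.

V = (0.00, 0.00) ✓; VA at 129.8° ✓; |VA| = 11.10 ✓; ∠VAJ = 115.4° ✓; |AJ| = 17.90 ✓; ∠AJN = 129.2° ✓; |JN| = 10.70 ✓; ∠JNL = 149.1° ✓; |NL| = 9.200 ✓; ∠NLG = 67.10° ✓; |LG| = 16.20 ✓; ∠(LG, GE) = 90.00° ✓; |GE| = 12.30 ✓; ∠GEM = 70.50° ✓; |EM| = 25.20 ✗.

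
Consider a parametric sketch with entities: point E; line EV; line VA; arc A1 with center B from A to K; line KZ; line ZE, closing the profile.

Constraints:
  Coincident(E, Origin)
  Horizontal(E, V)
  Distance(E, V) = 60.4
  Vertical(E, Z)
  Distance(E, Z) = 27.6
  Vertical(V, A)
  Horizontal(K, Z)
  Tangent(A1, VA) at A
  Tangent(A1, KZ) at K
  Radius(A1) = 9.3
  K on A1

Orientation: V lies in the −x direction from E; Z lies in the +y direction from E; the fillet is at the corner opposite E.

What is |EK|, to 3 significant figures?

58.1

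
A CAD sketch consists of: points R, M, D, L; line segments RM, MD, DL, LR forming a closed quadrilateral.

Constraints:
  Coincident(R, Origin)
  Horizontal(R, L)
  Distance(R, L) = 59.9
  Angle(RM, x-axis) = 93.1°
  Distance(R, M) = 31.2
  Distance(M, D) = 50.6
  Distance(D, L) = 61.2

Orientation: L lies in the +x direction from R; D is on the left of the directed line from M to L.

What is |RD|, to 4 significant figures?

71.25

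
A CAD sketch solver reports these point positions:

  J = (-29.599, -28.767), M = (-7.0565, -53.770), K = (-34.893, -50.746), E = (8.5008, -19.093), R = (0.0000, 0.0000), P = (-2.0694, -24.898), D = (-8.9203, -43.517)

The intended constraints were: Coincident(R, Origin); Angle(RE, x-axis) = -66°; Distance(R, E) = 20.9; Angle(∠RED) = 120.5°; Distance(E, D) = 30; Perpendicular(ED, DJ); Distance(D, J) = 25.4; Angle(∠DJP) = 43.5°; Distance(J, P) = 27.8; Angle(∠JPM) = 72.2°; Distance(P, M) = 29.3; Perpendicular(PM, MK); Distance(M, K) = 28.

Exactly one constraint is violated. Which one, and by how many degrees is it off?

Perpendicular(PM, MK) — off by 3.60°.

R = (0.00, 0.00) ✓; RE at -66.00° ✓; |RE| = 20.90 ✓; ∠RED = 120.5° ✓; |ED| = 30.00 ✓; ∠(ED, DJ) = 90.00° ✓; |DJ| = 25.40 ✓; ∠DJP = 43.50° ✓; |JP| = 27.80 ✓; ∠JPM = 72.20° ✓; |PM| = 29.30 ✓; ∠(PM, MK) = 86.40° ✗; |MK| = 28.00 ✓.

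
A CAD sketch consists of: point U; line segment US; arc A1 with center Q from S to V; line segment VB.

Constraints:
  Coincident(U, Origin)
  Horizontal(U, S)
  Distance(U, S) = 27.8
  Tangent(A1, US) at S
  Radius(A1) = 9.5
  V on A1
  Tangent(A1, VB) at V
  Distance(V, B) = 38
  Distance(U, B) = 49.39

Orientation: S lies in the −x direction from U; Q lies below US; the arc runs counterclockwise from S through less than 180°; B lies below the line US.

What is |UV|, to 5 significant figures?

38.694

Checks: |QV| = 9.500 ✓; ∠(QV, VB) = 90.00° ✓; |VB| = 38.00 ✓; |UB| = 49.39 ✓.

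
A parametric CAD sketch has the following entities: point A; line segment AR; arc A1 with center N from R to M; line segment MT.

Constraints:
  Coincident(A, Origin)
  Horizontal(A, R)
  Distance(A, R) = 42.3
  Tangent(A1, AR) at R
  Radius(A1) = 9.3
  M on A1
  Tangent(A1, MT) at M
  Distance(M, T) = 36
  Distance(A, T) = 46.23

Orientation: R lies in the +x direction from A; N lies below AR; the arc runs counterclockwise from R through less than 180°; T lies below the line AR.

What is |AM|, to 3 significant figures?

34.1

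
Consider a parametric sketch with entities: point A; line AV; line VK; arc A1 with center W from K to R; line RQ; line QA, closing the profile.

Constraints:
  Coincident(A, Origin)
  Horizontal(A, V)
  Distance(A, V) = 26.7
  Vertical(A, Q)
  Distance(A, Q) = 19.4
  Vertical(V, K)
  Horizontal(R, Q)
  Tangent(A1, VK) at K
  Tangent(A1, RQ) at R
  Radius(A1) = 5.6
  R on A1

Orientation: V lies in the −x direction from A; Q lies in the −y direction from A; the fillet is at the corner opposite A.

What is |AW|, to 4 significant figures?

25.21

A and Q share the same x with |AQ| = 19.4 and Q on the −y side, so Q = (0.000, -19.40). The virtual corner opposite A is at (-26.70, -19.40). Since A1 is tangent to VK there, WK ⟂ VK and tangency of A1 to RQ means the radius WR is perpendicular to RQ, with radius 5.6, so the center W sits 5.6 in from both sides at W = (-21.10, -13.80). Then |AW| = |W − A| = 25.21.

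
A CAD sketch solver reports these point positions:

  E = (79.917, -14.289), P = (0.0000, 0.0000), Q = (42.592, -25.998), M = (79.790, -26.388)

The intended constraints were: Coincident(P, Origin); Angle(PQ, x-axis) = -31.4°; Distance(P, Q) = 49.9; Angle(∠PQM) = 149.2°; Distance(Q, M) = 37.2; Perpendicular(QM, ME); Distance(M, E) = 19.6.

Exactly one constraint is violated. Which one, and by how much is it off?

Distance(M, E) = 19.6 — off by 7.50.

P = (0.00, 0.00) ✓; PQ at -31.40° ✓; |PQ| = 49.90 ✓; ∠PQM = 149.2° ✓; |QM| = 37.20 ✓; ∠(QM, ME) = 90.00° ✓; |ME| = 12.10 ✗.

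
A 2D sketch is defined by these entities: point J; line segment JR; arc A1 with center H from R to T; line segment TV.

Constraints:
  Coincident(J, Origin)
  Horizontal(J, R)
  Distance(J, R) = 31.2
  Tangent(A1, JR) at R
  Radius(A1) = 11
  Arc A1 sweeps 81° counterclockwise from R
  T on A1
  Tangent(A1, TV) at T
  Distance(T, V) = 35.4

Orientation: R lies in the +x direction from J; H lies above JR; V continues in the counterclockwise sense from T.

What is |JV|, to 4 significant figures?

64.99

J is at the origin; J and R share the same y with |JR| = 31.2 and R on the +x side, so R = (31.20, 0.000). A1 meets JR tangentially, so HR is at right angles to JR, so H = R + (0, 11) = (31.20, 11.00). On A1, R sits at bearing -90° from H; an 81° counterclockwise sweep puts T at bearing -9°, so T = H + 11.0·(cos -9°, sin -9°) = (42.06, 9.279). Since A1 is tangent to TV there, HT ⟂ TV, so TV runs along (−sin -9°, cos -9°); with |TV| = 35.4, V = (47.60, 44.24). Then |JV| = |V − J| = 64.99.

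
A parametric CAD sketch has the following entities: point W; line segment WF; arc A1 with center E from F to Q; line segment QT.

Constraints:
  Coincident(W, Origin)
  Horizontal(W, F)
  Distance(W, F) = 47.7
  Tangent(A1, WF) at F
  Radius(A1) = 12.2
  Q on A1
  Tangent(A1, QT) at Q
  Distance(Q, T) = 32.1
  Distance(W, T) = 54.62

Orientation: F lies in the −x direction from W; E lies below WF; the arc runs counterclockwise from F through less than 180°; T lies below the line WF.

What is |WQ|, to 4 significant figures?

59.99

Checks: ∠(EF, FW) = 90.00° ✓; |EQ| = 12.20 ✓; ∠(EQ, QT) = 90.00° ✓; |QT| = 32.10 ✓; |WT| = 54.62 ✓.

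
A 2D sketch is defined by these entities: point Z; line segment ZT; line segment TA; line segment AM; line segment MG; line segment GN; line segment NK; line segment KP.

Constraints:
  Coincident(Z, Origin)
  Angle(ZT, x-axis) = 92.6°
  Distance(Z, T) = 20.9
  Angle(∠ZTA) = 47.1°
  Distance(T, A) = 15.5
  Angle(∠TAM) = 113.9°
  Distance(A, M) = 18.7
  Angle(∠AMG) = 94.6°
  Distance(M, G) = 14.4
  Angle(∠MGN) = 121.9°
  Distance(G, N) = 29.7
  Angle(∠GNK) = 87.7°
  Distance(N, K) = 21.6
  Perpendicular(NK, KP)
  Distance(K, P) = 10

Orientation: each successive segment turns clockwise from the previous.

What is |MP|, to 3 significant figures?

27.9

∠GNK = 87.7° gives NK at 17.8° from the x-axis; with |NK| = 21.6, K = (1.86, 30.4). NK is perpendicular to KP, so KP runs at -72.2°; with |KP| = 10.0, P = (4.91, 20.8). Then |MP| = |P − M| = 27.9.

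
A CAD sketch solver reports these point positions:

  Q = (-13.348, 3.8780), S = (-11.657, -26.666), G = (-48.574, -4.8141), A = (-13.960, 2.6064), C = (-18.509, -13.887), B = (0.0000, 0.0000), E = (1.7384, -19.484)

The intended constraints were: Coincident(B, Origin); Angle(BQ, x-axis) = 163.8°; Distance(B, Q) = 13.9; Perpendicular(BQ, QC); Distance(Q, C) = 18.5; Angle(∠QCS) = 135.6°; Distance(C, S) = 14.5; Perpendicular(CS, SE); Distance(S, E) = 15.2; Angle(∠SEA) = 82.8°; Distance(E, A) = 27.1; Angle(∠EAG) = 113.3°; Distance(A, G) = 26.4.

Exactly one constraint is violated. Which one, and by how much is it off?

Distance(A, G) = 26.4 — off by 9.00.

B = (0.00, 0.00) ✓; BQ at 163.8° ✓; |BQ| = 13.90 ✓; ∠(BQ, QC) = 90.00° ✓; |QC| = 18.50 ✓; ∠QCS = 135.6° ✓; |CS| = 14.50 ✓; ∠(CS, SE) = 90.00° ✓; |SE| = 15.20 ✓; ∠SEA = 82.80° ✓; |EA| = 27.10 ✓; ∠EAG = 113.3° ✓; |AG| = 35.40 ✗.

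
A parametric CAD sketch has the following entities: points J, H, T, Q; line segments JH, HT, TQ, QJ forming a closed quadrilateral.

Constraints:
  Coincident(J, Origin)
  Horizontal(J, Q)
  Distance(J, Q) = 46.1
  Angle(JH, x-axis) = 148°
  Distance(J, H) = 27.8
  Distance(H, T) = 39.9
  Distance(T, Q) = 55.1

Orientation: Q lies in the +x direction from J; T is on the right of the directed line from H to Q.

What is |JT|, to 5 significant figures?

21.187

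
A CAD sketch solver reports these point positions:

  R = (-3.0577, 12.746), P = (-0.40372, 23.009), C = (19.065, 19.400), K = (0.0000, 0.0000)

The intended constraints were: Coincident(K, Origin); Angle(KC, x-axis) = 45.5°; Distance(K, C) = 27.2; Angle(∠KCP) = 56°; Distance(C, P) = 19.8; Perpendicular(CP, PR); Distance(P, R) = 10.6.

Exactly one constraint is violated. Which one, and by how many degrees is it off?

Perpendicular(CP, PR) — off by 4.00°.

K = (0.00, 0.00) ✓; KC at 45.50° ✓; |KC| = 27.20 ✓; ∠KCP = 56.00° ✓; |CP| = 19.80 ✓; ∠(CP, PR) = 86.00° ✗; |PR| = 10.60 ✓.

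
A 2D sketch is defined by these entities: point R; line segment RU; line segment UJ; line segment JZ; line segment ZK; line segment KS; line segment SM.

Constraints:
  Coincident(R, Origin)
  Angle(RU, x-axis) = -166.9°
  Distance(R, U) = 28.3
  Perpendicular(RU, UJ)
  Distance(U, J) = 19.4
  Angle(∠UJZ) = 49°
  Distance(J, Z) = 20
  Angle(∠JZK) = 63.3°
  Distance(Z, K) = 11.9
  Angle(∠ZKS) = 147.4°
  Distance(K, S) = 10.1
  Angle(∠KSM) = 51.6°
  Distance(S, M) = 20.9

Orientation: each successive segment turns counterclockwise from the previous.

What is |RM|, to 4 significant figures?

25.34

R is at the origin; RU runs at -166.9° with length 28.3, so U = (-27.56, -6.414). The perpendicularity gives UJ at right angles to RU, so UJ runs at -76.90°; with |UJ| = 19.4, J = (-23.17, -25.31). ∠UJZ = 49.0° gives JZ at 54.10° from the x-axis; with |JZ| = 20.0, Z = (-11.44, -9.109). ∠JZK = 63.3° gives ZK at 170.8° from the x-axis; with |ZK| = 11.9, K = (-23.19, -7.206). ∠ZKS = 147.4° gives KS at -156.6° from the x-axis; with |KS| = 10.1, S = (-32.46, -11.22). ∠KSM = 51.6° gives SM at -28.20° from the x-axis; with |SM| = 20.9, M = (-14.04, -21.09). Then |RM| = |M − R| = 25.34.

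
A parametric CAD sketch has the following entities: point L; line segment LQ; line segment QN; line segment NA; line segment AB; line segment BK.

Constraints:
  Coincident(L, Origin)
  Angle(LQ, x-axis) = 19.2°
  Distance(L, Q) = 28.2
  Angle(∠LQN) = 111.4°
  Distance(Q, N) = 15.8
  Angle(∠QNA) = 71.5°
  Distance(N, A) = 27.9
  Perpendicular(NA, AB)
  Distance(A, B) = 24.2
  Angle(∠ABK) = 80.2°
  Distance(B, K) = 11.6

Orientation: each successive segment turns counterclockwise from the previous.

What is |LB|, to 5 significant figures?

9.4091

L is at the origin; LQ runs at 19.2° with length 28.2, so Q = (26.631, 9.2740). ∠LQN = 111.4° gives QN at 87.800° from the x-axis; with |QN| = 15.8, N = (27.238, 25.062). ∠QNA = 71.5° gives NA at -163.70° from the x-axis; with |NA| = 27.9, A = (0.45937, 17.232). The perpendicularity gives AB at right angles to NA, so AB runs at -73.700°; with |AB| = 24.2, B = (7.2515, -5.9955). Then |LB| = |B − L| = 9.4091.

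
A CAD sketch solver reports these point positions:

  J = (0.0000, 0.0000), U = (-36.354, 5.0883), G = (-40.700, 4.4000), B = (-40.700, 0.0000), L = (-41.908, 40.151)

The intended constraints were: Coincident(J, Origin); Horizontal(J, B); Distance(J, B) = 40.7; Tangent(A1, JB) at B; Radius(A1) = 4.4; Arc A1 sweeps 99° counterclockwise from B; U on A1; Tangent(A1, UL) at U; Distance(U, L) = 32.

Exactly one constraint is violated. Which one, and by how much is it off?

Distance(U, L) = 32 — off by 3.50.

J = (0.00, 0.00) ✓; J.y = 0.00, B.y = 0.00 ✓; |JB| = 40.70 ✓; ∠(GB, BJ) = 90.00° ✓; |GB| = 4.400 ✓; bearing(G→U) − bearing(G→B) = 99.00° ✓; |GU| = 4.400 ✓; ∠(GU, UL) = 90.00° ✓; |UL| = 35.50 ✗.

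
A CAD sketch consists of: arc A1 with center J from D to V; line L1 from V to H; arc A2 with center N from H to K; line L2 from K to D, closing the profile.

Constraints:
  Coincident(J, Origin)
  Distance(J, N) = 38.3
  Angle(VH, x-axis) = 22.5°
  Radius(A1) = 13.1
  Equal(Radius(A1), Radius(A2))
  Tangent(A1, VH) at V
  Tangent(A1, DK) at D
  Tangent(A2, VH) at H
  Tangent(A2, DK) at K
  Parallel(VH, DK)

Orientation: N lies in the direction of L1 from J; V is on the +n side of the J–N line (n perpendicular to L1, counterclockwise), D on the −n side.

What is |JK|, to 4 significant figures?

40.48

Tangency of A1 to both parallel lines with radius 13.1 puts V and D at J ± 13.1·n: V = (-5.013, 12.10), D = (5.013, -12.10). Equal radii place H and K the same way about N: H = N + 13.1·n = (30.37, 26.76), K = N − 13.1·n = (40.40, 2.554). Then |JK| = |K − J| = 40.48.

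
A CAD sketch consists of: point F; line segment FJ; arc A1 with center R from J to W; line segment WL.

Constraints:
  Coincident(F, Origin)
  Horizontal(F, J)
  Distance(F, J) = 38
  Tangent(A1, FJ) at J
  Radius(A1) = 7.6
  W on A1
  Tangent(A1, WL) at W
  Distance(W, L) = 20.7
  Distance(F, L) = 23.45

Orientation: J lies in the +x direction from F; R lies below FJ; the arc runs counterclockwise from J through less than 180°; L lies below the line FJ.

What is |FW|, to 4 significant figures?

33.01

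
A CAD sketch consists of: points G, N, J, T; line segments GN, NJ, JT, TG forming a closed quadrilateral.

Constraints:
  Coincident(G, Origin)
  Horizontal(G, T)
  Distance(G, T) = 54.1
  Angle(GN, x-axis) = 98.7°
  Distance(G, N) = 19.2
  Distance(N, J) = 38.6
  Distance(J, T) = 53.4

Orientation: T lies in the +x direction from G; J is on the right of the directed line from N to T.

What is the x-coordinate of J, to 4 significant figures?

4.181

G is at the origin; G and T share the same y with |GT| = 54.1 and T in +x, so T = (54.1, 0). GN runs at 98.7° with |GN| = 19.2, so N = (-2.904, 18.98). J is determined by |NJ| = 38.6 and |JT| = 53.4 together: it lies at the intersection of circle(N, 38.6) and circle(T, 53.4). With |NT| = 60.08, the foot of the radical line on NT is 18.71 from N and the perpendicular offset is √(38.6² − 18.71²) = 33.76. Taking the right-of-NT solution: J = (4.181, -18.97).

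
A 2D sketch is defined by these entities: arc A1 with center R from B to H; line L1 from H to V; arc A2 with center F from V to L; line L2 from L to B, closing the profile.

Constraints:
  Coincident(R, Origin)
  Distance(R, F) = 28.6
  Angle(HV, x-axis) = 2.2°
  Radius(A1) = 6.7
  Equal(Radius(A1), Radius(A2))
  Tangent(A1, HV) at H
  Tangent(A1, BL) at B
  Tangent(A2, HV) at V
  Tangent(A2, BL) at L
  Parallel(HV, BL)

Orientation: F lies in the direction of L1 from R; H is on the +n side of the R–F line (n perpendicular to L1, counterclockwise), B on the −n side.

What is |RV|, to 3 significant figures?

29.4

The slot axis is L1's direction at 2.2°, so u = (cos 2.2°, sin 2.2°) = (0.999, 0.0384) and n = (−sin 2.2°, cos 2.2°) = (-0.0384, 0.999). R is at the origin and F lies 28.6 along u from R, so F = 28.6·u = (28.6, 1.10). Tangency of A1 to both parallel lines with radius 6.7 puts H and B at R ± 6.7·n: H = (-0.257, 6.70), B = (0.257, -6.70). Equal radii place V and L the same way about F: V = F + 6.7·n = (28.3, 7.79), L = F − 6.7·n = (28.8, -5.60). Then |RV| = |V − R| = 29.4.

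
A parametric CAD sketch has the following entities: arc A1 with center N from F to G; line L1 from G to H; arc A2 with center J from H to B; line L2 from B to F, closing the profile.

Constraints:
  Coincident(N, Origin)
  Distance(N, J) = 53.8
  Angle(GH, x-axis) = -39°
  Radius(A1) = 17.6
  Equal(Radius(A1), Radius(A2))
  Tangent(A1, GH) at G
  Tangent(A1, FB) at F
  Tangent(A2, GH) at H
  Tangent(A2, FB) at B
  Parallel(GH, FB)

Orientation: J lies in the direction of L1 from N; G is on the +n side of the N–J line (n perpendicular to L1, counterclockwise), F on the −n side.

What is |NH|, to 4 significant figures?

56.61

The slot axis is L1's direction at -39.0°, so u = (cos -39.0°, sin -39.0°) = (0.7771, -0.6293) and n = (−sin -39.0°, cos -39.0°) = (0.6293, 0.7771). N is at the origin and J lies 53.8 along u from N, so J = 53.8·u = (41.81, -33.86). Tangency of A1 to both parallel lines with radius 17.6 puts G and F at N ± 17.6·n: G = (11.08, 13.68), F = (-11.08, -13.68). Equal radii place H and B the same way about J: H = J + 17.6·n = (52.89, -20.18), B = J − 17.6·n = (30.73, -47.54). Then |NH| = |H − N| = 56.61.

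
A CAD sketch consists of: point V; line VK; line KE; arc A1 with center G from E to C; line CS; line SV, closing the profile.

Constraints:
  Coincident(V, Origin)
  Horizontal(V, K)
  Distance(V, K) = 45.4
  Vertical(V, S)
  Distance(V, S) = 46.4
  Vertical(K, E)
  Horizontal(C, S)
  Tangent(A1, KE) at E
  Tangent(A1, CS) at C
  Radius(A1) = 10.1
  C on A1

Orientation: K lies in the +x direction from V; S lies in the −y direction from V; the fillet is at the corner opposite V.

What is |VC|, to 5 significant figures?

58.301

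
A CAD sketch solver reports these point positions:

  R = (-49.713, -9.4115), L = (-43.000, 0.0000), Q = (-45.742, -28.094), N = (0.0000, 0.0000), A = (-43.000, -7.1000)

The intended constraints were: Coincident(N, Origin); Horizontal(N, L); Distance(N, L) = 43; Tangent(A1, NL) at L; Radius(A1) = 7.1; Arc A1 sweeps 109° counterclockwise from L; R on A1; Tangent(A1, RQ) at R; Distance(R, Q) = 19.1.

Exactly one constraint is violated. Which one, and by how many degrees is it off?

Tangent(A1, RQ) at R — off by 7.00°.

N = (0.00, 0.00) ✓; N.y = 0.00, L.y = 0.00 ✓; |NL| = 43.00 ✓; ∠(AL, LN) = 90.00° ✓; |AL| = 7.100 ✓; bearing(A→R) − bearing(A→L) = 109.0° ✓; |AR| = 7.100 ✓; ∠(AR, RQ) = 97.00° ✗; |RQ| = 19.10 ✓.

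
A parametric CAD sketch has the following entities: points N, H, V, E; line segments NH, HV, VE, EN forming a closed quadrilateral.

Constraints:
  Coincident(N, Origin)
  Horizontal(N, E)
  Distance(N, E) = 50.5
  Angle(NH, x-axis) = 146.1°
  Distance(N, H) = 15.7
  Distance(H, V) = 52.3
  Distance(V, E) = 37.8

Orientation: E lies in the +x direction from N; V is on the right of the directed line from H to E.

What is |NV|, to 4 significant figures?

36.94

N is at the origin; NE is horizontal with |NE| = 50.5 and E in +x, so E = (50.5, 0). NH runs at 146.1° with |NH| = 15.7, so H = (-13.03, 8.757). V is determined by |HV| = 52.3 and |VE| = 37.8 together: it lies at the intersection of circle(H, 52.3) and circle(E, 37.8). With |HE| = 64.13, the foot of the radical line on HE is 42.25 from H and the perpendicular offset is √(52.3² − 42.25²) = 30.82. Taking the right-of-HE solution: V = (24.62, -27.55).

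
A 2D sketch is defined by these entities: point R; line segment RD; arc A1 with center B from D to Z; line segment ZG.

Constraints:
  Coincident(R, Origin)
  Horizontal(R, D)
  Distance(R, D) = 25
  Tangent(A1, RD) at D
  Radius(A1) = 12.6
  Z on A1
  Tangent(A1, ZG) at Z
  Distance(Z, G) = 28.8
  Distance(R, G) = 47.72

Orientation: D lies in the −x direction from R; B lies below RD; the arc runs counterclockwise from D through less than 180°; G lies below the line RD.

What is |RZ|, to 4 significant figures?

40.53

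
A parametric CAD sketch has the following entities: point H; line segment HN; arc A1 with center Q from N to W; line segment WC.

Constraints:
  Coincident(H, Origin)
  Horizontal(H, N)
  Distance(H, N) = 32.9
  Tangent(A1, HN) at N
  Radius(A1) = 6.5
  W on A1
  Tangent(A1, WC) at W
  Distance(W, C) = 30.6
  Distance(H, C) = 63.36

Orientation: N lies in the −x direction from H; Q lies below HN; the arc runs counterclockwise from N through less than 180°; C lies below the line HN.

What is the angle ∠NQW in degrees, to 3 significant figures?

47.5°

Checks: H = (0.00, 0.00) ✓; |QW| = 6.500 ✓; ∠(QW, WC) = 90.00° ✓; |WC| = 30.60 ✓; |HC| = 63.36 ✓.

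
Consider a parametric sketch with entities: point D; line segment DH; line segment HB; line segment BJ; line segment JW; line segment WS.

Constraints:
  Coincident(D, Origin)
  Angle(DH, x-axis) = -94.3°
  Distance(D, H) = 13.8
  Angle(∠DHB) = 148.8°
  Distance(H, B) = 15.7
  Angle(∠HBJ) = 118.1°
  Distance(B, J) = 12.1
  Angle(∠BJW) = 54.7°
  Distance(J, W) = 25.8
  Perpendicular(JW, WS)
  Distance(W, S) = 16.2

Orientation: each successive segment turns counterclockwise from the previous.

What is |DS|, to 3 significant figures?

18.5

D is at the origin; DH runs at -94.3° with length 13.8, so H = (-1.03, -13.8). ∠DHB = 148.8° gives HB at -63.1° from the x-axis; with |HB| = 15.7, B = (6.07, -27.8). ∠HBJ = 118.1° gives BJ at -1.20° from the x-axis; with |BJ| = 12.1, J = (18.2, -28.0). ∠BJW = 54.7° gives JW at 124° from the x-axis; with |JW| = 25.8, W = (3.70, -6.65). JW ⟂ WS, so WS runs at -146°; with |WS| = 16.2, S = (-9.71, -15.7). Then |DS| = |S − D| = 18.5.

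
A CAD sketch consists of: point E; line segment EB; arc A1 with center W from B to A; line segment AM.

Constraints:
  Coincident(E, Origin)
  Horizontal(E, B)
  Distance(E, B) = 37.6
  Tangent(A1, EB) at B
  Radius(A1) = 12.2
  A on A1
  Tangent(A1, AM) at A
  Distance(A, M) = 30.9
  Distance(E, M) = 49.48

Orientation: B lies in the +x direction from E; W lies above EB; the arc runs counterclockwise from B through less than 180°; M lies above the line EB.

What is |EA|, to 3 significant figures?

50.8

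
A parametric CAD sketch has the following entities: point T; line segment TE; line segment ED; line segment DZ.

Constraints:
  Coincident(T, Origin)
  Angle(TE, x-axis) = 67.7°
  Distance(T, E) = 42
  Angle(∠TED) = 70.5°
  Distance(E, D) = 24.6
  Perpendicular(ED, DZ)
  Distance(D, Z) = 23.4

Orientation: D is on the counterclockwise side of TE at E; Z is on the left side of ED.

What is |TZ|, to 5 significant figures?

19.341

T is at the origin; TE runs at 67.7° with length 42.0, so E = 42.0·(cos 67.7°, sin 67.7°) = (15.937, 38.859). ∠TED = 70.5°, so ED runs at 67.7° + (180° − 70.5°) = 177.20° from the x-axis; with |ED| = 24.6, D = E + 24.6·(cos 177.20°, sin 177.20°) = (-8.6335, 40.061). The perpendicularity gives DZ at right angles to ED; with |DZ| = 23.4 on the left of ED, Z = D + 23.4·(-0.048850, -0.99881) = (-9.7766, 16.688). Then |TZ| = |Z − T| = 19.341.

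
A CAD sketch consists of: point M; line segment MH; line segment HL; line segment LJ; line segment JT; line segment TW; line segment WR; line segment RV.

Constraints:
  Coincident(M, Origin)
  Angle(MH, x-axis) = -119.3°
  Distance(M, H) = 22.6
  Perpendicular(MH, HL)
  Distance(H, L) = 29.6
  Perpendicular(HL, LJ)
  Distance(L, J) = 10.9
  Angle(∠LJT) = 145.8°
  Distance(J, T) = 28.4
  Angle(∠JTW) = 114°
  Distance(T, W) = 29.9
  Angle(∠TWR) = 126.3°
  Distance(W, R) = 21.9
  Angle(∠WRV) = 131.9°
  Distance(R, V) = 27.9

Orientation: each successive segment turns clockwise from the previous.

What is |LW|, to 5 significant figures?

53.915

M is at the origin; MH runs at -119.3° with length 22.6, so H = (-11.060, -19.709). The perpendicularity gives HL at right angles to MH, so HL runs at 150.70°; with |HL| = 29.6, L = (-36.873, -5.2230). The perpendicularity gives LJ at right angles to HL, so LJ runs at 60.700°; with |LJ| = 10.9, J = (-31.539, 4.2825). ∠LJT = 145.8° gives JT at 26.500° from the x-axis; with |JT| = 28.4, T = (-6.1229, 16.955). ∠JTW = 114.0° gives TW at -39.500° from the x-axis; with |TW| = 29.9, W = (16.949, -2.0642). Then |LW| = |W − L| = 53.915.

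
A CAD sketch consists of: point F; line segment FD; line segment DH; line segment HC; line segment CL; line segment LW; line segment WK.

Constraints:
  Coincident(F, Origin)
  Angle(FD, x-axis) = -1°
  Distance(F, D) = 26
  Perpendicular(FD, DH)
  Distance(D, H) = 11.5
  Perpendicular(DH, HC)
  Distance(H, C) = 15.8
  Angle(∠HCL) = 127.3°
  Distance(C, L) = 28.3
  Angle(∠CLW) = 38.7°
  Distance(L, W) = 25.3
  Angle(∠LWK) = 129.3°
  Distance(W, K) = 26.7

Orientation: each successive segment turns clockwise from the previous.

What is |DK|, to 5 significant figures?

19.482

∠CLW = 38.7° gives LW at -15.000° from the x-axis; with |LW| = 25.3, W = (17.682, 4.5834). ∠LWK = 129.3° gives WK at -65.700° from the x-axis; with |WK| = 26.7, K = (28.669, -19.751). Then |DK| = |K − D| = 19.482.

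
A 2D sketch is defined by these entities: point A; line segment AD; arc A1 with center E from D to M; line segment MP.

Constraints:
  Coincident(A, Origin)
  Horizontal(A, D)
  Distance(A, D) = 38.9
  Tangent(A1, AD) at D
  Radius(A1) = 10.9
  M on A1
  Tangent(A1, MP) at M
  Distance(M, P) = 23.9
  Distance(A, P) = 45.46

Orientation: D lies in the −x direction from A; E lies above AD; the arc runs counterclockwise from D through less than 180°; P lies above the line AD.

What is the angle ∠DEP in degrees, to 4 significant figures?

157.4°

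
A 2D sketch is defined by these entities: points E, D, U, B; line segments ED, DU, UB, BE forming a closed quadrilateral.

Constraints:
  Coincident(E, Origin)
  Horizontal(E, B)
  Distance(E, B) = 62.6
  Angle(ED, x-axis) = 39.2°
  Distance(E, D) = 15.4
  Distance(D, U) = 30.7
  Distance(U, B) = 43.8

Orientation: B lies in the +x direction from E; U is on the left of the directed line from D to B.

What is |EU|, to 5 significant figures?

46.006

Checks: |DU| = 30.70 ✓; |UB| = 43.80 ✓.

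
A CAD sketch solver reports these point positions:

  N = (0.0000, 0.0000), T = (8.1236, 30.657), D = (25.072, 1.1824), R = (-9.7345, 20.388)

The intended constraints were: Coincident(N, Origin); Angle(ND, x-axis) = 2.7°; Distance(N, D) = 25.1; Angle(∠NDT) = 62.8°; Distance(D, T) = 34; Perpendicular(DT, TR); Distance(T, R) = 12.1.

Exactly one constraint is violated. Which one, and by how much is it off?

Distance(T, R) = 12.1 — off by 8.50.

N = (0.00, 0.00) ✓; ND at 2.700° ✓; |ND| = 25.10 ✓; ∠NDT = 62.80° ✓; |DT| = 34.00 ✓; ∠(DT, TR) = 90.00° ✓; |TR| = 20.60 ✗.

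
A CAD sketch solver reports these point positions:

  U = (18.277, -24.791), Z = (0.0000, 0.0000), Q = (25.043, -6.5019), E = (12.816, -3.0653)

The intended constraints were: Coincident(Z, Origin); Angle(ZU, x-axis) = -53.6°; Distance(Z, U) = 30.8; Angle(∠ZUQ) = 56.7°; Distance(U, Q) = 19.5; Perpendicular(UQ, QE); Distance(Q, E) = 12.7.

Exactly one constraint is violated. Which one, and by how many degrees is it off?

Perpendicular(UQ, QE) — off by 4.60°.

Z = (0.00, 0.00) ✓; ZU at -53.60° ✓; |ZU| = 30.80 ✓; ∠ZUQ = 56.70° ✓; |UQ| = 19.50 ✓; ∠(UQ, QE) = 94.60° ✗; |QE| = 12.70 ✓.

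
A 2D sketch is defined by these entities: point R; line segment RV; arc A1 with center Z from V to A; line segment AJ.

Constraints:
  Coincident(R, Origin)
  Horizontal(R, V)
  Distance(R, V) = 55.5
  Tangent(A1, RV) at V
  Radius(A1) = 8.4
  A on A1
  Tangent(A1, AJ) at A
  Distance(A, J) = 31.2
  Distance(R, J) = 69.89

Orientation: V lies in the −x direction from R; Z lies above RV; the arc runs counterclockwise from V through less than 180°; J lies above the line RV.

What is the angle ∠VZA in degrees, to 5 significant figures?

107.42°

Checks: ∠(ZV, VR) = 90.00° ✓; |ZV| = 8.400 ✓; |ZA| = 8.400 ✓; ∠(ZA, AJ) = 90.00° ✓; |AJ| = 31.20 ✓; |RJ| = 69.89 ✓.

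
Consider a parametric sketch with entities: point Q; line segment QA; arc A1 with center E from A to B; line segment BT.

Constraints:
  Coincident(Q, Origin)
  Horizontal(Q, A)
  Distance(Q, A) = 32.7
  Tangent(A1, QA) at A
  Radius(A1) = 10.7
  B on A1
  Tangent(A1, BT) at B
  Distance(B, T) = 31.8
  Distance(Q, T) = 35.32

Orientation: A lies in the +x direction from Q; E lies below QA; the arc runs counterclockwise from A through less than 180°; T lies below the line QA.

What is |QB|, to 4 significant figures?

23.89

Q is at the origin; Q and A share the same y with |QA| = 32.7 and A on the +x side, so A = (32.70, 0.000). Since A1 is tangent to QA there, EA ⟂ QA, so E = A + (0, -10.7) = (32.70, -10.70). Since EB ⟂ BT (tangency), |ET| = √(10.7² + 31.8²) = 33.55 regardless of where B sits on A1. So T lies on both circle(Q, 35.32) and circle(E, 33.55); the below-QA intersection is T = (8.767, -34.21). B is the foot of the tangent from T: B = (23.16, -5.858).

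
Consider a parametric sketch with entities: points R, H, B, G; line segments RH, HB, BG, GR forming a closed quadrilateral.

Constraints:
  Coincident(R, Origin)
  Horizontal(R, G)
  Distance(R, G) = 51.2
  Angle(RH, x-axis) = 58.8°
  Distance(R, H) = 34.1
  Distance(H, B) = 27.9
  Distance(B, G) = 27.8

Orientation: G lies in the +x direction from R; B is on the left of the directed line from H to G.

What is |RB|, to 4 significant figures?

53.01

R is at the origin; R and G share the same y with |RG| = 51.2 and G in +x, so G = (51.2, 0). RH runs at 58.8° with |RH| = 34.1, so H = (17.66, 29.17). B is determined by |HB| = 27.9 and |BG| = 27.8 together: it lies at the intersection of circle(H, 27.9) and circle(G, 27.8). With |HG| = 44.45, the foot of the radical line on HG is 22.29 from H and the perpendicular offset is √(27.9² − 22.29²) = 16.79. Taking the left-of-HG solution: B = (45.50, 27.21).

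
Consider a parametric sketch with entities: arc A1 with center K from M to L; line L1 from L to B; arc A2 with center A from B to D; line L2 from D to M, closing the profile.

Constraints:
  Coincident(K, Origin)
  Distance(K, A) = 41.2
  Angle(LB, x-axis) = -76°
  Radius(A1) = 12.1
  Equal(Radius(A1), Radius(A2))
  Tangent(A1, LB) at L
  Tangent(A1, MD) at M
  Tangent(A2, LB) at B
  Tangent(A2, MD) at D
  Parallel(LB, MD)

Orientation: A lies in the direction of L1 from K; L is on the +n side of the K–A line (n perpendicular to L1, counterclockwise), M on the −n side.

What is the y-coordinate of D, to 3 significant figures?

-42.9

Tangency of A1 to both parallel lines with radius 12.1 puts L and M at K ± 12.1·n: L = (11.7, 2.93), M = (-11.7, -2.93). Equal radii place B and D the same way about A: B = A + 12.1·n = (21.7, -37.0), D = A − 12.1·n = (-1.77, -42.9). So D.y = -42.9.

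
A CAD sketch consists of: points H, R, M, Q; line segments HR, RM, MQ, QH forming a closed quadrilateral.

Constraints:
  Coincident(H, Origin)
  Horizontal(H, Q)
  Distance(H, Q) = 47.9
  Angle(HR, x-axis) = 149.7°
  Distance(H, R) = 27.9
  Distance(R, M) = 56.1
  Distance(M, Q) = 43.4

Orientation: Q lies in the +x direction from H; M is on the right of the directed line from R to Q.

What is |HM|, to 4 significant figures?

30.51

Checks: |RM| = 56.10 ✓; |MQ| = 43.40 ✓.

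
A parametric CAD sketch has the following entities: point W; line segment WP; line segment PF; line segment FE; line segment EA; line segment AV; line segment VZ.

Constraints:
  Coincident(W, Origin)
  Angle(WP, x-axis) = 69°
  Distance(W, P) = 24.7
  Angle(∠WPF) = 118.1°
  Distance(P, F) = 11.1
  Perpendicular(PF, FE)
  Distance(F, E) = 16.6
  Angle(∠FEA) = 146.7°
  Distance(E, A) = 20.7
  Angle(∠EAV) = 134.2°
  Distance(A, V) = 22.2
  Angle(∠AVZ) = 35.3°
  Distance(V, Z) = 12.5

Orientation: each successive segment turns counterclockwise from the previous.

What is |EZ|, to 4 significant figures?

27.51

W is at the origin; WP runs at 69.0° with length 24.7, so P = (8.852, 23.06). ∠WPF = 118.1° gives PF at 130.9° from the x-axis; with |PF| = 11.1, F = (1.584, 31.45). PF is perpendicular to FE, so FE runs at -139.1°; with |FE| = 16.6, E = (-10.96, 20.58). ∠FEA = 146.7° gives EA at -105.8° from the x-axis; with |EA| = 20.7, A = (-16.60, 0.6628). ∠EAV = 134.2° gives AV at -60.00° from the x-axis; with |AV| = 22.2, V = (-5.499, -18.56). ∠AVZ = 35.3° gives VZ at 84.70° from the x-axis; with |VZ| = 12.5, Z = (-4.345, -6.116). Then |EZ| = |Z − E| = 27.51.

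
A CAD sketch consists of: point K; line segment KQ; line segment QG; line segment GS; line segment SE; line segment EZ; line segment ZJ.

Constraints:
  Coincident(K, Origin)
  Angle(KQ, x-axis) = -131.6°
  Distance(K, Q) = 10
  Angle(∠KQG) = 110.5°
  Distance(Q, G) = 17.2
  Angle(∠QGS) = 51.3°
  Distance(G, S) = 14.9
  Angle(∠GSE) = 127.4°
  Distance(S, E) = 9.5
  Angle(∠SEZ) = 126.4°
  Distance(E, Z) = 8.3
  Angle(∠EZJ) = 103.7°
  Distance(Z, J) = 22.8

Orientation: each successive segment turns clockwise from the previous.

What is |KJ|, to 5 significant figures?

25.036

K is at the origin; KQ runs at -131.6° with length 10.0, so Q = (-6.6393, -7.4780). ∠KQG = 110.5° gives QG at 158.90° from the x-axis; with |QG| = 17.2, G = (-22.686, -1.2860). ∠QGS = 51.3° gives GS at 30.200° from the x-axis; with |GS| = 14.9, S = (-9.8084, 6.2090). ∠GSE = 127.4° gives SE at -22.400° from the x-axis; with |SE| = 9.5, E = (-1.0252, 2.5888). ∠SEZ = 126.4° gives EZ at -76.000° from the x-axis; with |EZ| = 8.3, Z = (0.98277, -5.4647). ∠EZJ = 103.7° gives ZJ at -152.30° from the x-axis; with |ZJ| = 22.8, J = (-19.204, -16.063). Then |KJ| = |J − K| = 25.036.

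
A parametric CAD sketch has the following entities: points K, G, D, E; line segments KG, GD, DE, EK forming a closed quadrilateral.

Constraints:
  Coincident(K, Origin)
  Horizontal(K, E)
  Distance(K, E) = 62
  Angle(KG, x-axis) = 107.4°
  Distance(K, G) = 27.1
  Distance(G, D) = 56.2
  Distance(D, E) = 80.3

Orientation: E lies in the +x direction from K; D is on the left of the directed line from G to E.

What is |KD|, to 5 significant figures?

75.530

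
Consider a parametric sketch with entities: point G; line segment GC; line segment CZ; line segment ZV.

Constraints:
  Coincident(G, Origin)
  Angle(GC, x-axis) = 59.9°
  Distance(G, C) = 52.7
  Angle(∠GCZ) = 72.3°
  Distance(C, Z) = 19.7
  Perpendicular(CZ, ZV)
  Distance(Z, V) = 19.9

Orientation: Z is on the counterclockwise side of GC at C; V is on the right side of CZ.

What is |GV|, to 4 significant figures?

70.20

G is at the origin; GC runs at 59.9° with length 52.7, so C = 52.7·(cos 59.9°, sin 59.9°) = (26.43, 45.59). ∠GCZ = 72.3°, so CZ runs at 59.9° + (180° − 72.3°) = 167.6° from the x-axis; with |CZ| = 19.7, Z = C + 19.7·(cos 167.6°, sin 167.6°) = (7.189, 49.82). The perpendicularity gives ZV at right angles to CZ; with |ZV| = 19.9 on the right of CZ, V = Z + 19.9·(0.2147, 0.9767) = (11.46, 69.26). Then |GV| = |V − G| = 70.20.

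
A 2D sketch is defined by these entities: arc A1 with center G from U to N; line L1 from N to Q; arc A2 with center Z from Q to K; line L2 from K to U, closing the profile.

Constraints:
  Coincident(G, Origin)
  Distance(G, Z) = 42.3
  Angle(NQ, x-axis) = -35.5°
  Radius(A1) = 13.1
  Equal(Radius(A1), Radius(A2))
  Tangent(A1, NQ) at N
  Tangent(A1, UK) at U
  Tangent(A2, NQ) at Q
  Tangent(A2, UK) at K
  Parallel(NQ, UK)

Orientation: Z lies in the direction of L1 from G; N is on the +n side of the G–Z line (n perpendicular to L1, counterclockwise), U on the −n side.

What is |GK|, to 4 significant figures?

44.28

The slot axis is L1's direction at -35.5°, so u = (cos -35.5°, sin -35.5°) = (0.8141, -0.5807) and n = (−sin -35.5°, cos -35.5°) = (0.5807, 0.8141). G is at the origin and Z lies 42.3 along u from G, so Z = 42.3·u = (34.44, -24.56). Tangency of A1 to both parallel lines with radius 13.1 puts N and U at G ± 13.1·n: N = (7.607, 10.66), U = (-7.607, -10.66). Equal radii place Q and K the same way about Z: Q = Z + 13.1·n = (42.04, -13.90), K = Z − 13.1·n = (26.83, -35.23). Then |GK| = |K − G| = 44.28.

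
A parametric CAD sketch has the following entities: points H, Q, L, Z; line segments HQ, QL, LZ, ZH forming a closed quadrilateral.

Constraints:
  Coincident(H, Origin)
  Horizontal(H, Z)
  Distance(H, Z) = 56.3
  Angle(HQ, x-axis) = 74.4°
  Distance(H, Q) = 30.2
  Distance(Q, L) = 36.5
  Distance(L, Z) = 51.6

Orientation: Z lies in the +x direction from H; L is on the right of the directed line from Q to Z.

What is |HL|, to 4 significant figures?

8.971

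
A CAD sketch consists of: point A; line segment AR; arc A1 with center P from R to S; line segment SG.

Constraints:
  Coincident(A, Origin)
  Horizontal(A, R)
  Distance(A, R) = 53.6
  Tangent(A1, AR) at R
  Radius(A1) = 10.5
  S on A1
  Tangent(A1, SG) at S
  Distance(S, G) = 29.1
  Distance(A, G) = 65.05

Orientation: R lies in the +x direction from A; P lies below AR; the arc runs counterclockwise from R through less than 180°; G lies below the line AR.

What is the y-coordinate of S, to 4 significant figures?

-12.99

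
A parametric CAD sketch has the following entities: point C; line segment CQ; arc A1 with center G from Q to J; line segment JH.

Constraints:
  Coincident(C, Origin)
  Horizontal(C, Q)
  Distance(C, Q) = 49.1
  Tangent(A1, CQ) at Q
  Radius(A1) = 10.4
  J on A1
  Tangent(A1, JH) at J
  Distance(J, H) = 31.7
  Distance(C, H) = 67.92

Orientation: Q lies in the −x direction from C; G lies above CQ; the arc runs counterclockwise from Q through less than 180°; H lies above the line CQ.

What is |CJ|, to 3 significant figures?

42.1

Checks: C.y = 0.00, Q.y = 0.00 ✓; |GJ| = 10.40 ✓; ∠(GJ, JH) = 90.00° ✓; |JH| = 31.70 ✓; |CH| = 67.92 ✓.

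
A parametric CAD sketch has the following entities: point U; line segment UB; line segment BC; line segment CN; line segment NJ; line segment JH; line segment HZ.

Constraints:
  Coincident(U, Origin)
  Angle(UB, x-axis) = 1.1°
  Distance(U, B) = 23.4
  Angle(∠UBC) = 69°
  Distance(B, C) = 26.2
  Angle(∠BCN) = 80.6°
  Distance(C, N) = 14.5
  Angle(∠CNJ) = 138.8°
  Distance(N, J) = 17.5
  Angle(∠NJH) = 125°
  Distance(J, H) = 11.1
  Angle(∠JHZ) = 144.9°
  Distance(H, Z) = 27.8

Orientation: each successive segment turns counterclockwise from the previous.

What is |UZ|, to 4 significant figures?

33.67

U is at the origin; UB runs at 1.1° with length 23.4, so B = (23.40, 0.4492). ∠UBC = 69.0° gives BC at 112.1° from the x-axis; with |BC| = 26.2, C = (13.54, 24.72). ∠BCN = 80.6° gives CN at -148.5° from the x-axis; with |CN| = 14.5, N = (1.175, 17.15). ∠CNJ = 138.8° gives NJ at -107.3° from the x-axis; with |NJ| = 17.5, J = (-4.029, 0.4397). ∠NJH = 125.0° gives JH at -52.30° from the x-axis; with |JH| = 11.1, H = (2.759, -8.343). ∠JHZ = 144.9° gives HZ at -17.20° from the x-axis; with |HZ| = 27.8, Z = (29.32, -16.56). Then |UZ| = |Z − U| = 33.67.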